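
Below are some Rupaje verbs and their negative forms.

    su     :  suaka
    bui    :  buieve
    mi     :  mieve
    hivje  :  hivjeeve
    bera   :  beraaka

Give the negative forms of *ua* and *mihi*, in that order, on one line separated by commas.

The suffix is conditioned by the last vowel: -eve when the last vowel of the stem is a front vowel (*bui*, *mi*, *hivje*); -aka when the last vowel of the stem is a back vowel (*su*, *bera*).
Since the last vowel of *ua* is /a/ (a back vowel), it takes -aka, giving *uaaka*.
The last vowel of *mihi* is /i/, which is a front vowel, so the suffix is -eve, giving *mihieve*.

uaaka, mihieve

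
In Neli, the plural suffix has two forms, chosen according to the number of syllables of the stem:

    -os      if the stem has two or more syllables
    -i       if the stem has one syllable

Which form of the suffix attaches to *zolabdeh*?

-os

With 3 syllables, *zolabdeh* takes -os.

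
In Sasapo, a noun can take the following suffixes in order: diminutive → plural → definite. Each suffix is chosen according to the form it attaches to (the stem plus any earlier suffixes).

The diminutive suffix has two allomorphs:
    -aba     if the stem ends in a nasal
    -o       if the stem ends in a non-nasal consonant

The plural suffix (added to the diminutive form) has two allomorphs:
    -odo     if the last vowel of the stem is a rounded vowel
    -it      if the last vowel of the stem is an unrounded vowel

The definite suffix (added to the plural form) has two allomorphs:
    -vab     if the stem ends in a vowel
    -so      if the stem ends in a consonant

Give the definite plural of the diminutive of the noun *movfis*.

movfisoodovab

*movfis* — final consonant /s/ (non-nasal) → -o → *movfiso*.
The last vowel of the diminutive form *movfiso* is /o/, which is a rounded vowel, so the plural suffix is -odo, giving *movfisoodo*.
The plural form *movfisoodo*: final sound = /o/, a vowel → -vab → *movfisoodovab*.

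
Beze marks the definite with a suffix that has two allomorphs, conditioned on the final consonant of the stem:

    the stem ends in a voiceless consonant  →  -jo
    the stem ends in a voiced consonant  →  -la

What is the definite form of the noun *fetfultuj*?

fetfultujla

*fetfultuj* — final consonant /j/ (voiced) → -la → *fetfultujla*.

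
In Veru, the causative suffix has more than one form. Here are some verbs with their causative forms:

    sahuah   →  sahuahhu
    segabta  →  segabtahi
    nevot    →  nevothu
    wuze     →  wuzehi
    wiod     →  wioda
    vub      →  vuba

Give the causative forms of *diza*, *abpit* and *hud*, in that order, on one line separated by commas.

The suffix is conditioned by the final sound: -hu when the stem ends in a voiceless consonant (*sahuah*, *nevot*); -a when the stem ends in a voiced consonant (*wiod*, *vub*); -hi when the stem ends in a vowel (*segabta*, *wuze*).
*diza*: final sound = /a/, a vowel → -hi → *dizahi*.
The final sound of *abpit* is /t/, which is a voiceless consonant, so the suffix is -hu, giving *abpithu*.
*hud* — final sound /d/ (a voiced consonant) → -a → *huda*.

dizahi, abpithu, huda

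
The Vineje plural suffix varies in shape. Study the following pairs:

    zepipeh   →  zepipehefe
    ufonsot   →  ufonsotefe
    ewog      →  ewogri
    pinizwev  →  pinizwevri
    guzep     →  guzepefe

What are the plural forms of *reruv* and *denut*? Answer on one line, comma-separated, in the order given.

The suffix is conditioned by the final consonant: -efe when the stem ends in a voiceless consonant (*zepipeh*, *ufonsot*, *guzep*); -ri when the stem ends in a voiced consonant (*ewog*, *pinizwev*).
*reruv* — final consonant /v/ (voiced) → -ri → *reruvri*.
*denut* — final consonant /t/ (voiceless) → -efe → *denutefe*.

reruvri, denutefe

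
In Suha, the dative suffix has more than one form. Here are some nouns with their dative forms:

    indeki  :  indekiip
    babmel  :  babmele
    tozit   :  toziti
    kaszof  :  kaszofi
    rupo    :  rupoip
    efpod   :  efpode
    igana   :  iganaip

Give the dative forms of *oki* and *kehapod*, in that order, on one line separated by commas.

okiip, kehapode

The pattern is voicing of the final sound: -i when the stem ends in a voiceless consonant (*tozit*, *kaszof*); -e when the stem ends in a voiced consonant (*babmel*, *efpod*); -ip when the stem ends in a vowel (*indeki*, *rupo*, *igana*).
The final sound of *oki* is /i/, which is a vowel, so the suffix is -ip, giving *okiip*.
The final sound of *kehapod* is /d/, which is a voiced consonant, so the suffix is -e, giving *kehapode*.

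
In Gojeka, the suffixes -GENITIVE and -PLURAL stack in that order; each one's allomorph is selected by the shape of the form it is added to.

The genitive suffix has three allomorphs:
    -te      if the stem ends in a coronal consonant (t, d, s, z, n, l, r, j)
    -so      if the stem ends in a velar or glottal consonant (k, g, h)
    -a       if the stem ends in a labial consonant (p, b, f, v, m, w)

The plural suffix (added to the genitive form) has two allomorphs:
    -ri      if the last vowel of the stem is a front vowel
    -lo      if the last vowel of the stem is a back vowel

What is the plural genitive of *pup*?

*pup* — final consonant /p/ (labial) → -a → *pupa*.
Since the last vowel of the genitive form *pupa* is /a/ (a back vowel), it takes -lo, giving *pupalo*.

pupalo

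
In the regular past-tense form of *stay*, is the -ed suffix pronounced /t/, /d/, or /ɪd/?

The stem *stay* ends in a voiced sound other than /d/.
The -ed suffix is realized as /ɪd/ after /t, d/; as /t/ after other voiceless consonants; and as /d/ after other voiced sounds.
So -ed on *stay* is pronounced /d/.

/d/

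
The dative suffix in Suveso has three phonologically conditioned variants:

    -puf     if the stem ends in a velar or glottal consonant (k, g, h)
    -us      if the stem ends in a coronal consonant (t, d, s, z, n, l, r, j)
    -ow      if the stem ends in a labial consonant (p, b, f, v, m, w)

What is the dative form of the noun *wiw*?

The final consonant of *wiw* is /w/, which is labial, so the suffix is -ow, giving *wiwow*.

wiwow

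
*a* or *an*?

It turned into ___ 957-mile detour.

The indefinite article is chosen by the initial *sound* of the following word, not its spelling.
The number *957* is spoken "nine hundred …", beginning with /naɪn/ — a consonant sound.
So the article is *a*: It turned into a 957-mile detour.

a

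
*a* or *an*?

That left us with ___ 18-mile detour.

an

The indefinite article is chosen by the initial *sound* of the following word, not its spelling.
The number *18* is spoken "eighteen", beginning with /ˌeɪˈtiːn/ — a vowel sound.
So the article is *an*: That left us with an 18-mile detour.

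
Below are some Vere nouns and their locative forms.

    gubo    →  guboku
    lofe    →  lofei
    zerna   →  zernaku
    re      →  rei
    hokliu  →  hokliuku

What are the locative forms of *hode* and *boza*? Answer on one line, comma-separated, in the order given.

The pattern is front/back vowel harmony: -i when the last vowel of the stem is a front vowel (*lofe*, *re*); -ku when the last vowel of the stem is a back vowel (*gubo*, *zerna*, *hokliu*).
The last vowel of *hode* is /e/, which is a front vowel, so the suffix is -i, giving *hodei*.
Since the last vowel of *boza* is /a/ (a back vowel), it takes -ku, giving *bozaku*.

hodei, bozaku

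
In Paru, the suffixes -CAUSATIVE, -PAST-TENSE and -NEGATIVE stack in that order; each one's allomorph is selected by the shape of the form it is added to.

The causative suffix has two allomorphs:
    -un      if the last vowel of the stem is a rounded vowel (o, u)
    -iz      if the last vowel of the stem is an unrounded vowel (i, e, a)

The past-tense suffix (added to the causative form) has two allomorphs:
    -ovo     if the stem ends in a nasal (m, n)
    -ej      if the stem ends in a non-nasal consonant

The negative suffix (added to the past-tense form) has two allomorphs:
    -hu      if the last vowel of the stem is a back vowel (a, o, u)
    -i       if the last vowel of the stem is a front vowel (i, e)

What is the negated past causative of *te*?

Since the last vowel of *te* is /e/ (an unrounded vowel), it takes -iz, giving *teiz*.
The final consonant of the causative form *teiz* is /z/, which is non-nasal, so the past-tense suffix is -ej, giving *teizej*.
Since the last vowel of the past-tense form *teizej* is /e/ (a front vowel), it takes -i, giving *teizeji*.

teizeji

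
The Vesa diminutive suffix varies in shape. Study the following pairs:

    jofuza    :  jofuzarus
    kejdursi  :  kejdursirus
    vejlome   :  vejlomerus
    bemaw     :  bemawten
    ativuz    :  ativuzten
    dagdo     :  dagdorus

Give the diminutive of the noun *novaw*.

novawten

Looking at the final sound of each stem: -ten when the stem ends in a consonant (*bemaw*, *ativuz*); -rus when the stem ends in a vowel (*jofuza*, *kejdursi*, *vejlome*, *dagdo*).
*novaw*: final sound = /w/, a consonant → -ten → *novawten*.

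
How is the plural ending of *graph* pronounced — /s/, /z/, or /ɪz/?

The stem *graph* ends in a voiceless non-sibilant consonant.
The plural suffix surfaces as /ɪz/ after sibilants, /s/ after other voiceless consonants, and /z/ after other voiced sounds.
So the plural -s on *graph* is pronounced /s/.

/s/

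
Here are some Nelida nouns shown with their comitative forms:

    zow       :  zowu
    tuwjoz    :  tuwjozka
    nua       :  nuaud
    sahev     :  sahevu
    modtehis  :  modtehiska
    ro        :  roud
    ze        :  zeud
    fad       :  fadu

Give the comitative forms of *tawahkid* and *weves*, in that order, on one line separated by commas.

The pattern is sibilance of the final sound: -ka when the stem ends in a sibilant (*tuwjoz*, *modtehis*); -u when the stem ends in a non-sibilant consonant (*zow*, *sahev*, *fad*); -ud when the stem ends in a vowel (*nua*, *ro*, *ze*).
*tawahkid*: final sound = /d/, a non-sibilant consonant → -u → *tawahkidu*.
*weves* — final sound /s/ (a sibilant) → -ka → *weveska*.

tawahkidu, weveska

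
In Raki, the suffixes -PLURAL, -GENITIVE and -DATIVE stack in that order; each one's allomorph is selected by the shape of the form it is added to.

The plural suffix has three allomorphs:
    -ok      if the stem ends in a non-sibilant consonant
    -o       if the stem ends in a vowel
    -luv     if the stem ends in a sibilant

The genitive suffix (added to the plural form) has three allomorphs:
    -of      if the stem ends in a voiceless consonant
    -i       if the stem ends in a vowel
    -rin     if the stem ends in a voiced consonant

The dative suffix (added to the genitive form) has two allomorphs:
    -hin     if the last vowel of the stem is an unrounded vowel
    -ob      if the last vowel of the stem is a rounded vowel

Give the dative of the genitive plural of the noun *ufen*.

*ufen*: final sound = /n/, a non-sibilant consonant → -ok → *ufenok*.
The plural form *ufenok*: final sound = /k/, a voiceless consonant → -of → *ufenokof*.
The genitive form *ufenokof* — last vowel /o/ (a rounded vowel) → -ob → *ufenokofob*.

ufenokofob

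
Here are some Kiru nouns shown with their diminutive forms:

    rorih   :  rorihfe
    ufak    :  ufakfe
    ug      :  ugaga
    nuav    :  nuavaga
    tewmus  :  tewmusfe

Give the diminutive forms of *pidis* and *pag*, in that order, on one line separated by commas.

pidisfe, pagaga

The pattern is voicing of the final consonant: -fe when the stem ends in a voiceless consonant (*rorih*, *ufak*, *tewmus*); -aga when the stem ends in a voiced consonant (*ug*, *nuav*).
The final consonant of *pidis* is /s/, which is voiceless, so the suffix is -fe, giving *pidisfe*.
*pag* — final consonant /g/ (voiced) → -aga → *pagaga*.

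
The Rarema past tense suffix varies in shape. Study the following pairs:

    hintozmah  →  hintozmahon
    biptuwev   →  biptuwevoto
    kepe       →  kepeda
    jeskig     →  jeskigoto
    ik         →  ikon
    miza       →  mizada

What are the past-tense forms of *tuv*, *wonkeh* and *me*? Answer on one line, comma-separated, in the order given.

Looking at the final sound of each stem: -on when the stem ends in a voiceless consonant (*hintozmah*, *ik*); -oto when the stem ends in a voiced consonant (*biptuwev*, *jeskig*); -da when the stem ends in a vowel (*kepe*, *miza*).
*tuv*: final sound = /v/, a voiced consonant → -oto → *tuvoto*.
Since the final sound of *wonkeh* is /h/ (a voiceless consonant), it takes -on, giving *wonkehon*.
The final sound of *me* is /e/, which is a vowel, so the suffix is -da, giving *meda*.

tuvoto, wonkehon, meda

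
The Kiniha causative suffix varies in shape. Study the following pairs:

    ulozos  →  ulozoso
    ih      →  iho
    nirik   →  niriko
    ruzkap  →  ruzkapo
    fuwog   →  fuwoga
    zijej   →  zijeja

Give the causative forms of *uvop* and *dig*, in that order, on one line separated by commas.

uvopo, diga

The alternation tracks the final consonant of the stem — -o when the stem ends in a voiceless consonant (*ulozos*, *ih*, *nirik*, *ruzkap*); -a when the stem ends in a voiced consonant (*fuwog*, *zijej*).
The final consonant of *uvop* is /p/, which is voiceless, so the suffix is -o, giving *uvopo*.
The final consonant of *dig* is /g/, which is voiced, so the suffix is -a, giving *diga*.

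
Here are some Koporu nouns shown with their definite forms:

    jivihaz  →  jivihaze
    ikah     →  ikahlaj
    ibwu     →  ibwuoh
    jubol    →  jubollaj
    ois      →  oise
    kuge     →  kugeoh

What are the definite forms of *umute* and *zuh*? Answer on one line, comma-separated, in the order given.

umuteoh, zuhlaj

The suffix is conditioned by the final sound: -e when the stem ends in a sibilant (*jivihaz*, *ois*); -laj when the stem ends in a non-sibilant consonant (*ikah*, *jubol*); -oh when the stem ends in a vowel (*ibwu*, *kuge*).
*umute*: final sound = /e/, a vowel → -oh → *umuteoh*.
*zuh* — final sound /h/ (a non-sibilant consonant) → -laj → *zuhlaj*.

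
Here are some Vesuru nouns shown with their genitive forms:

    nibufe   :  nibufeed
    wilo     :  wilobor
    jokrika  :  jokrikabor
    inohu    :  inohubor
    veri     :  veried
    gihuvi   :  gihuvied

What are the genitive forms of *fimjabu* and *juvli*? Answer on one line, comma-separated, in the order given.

fimjabubor, juvlied

The alternation tracks the last vowel of the stem — -ed when the last vowel of the stem is a front vowel (*nibufe*, *veri*, *gihuvi*); -bor when the last vowel of the stem is a back vowel (*wilo*, *jokrika*, *inohu*).
*fimjabu*: last vowel = /u/, a back vowel → -bor → *fimjabubor*.
The last vowel of *juvli* is /i/, which is a front vowel, so the suffix is -ed, giving *juvlied*.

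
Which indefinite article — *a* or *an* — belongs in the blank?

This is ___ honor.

The indefinite article is chosen by the initial *sound* of the following word, not its spelling.
*honor* begins with the sound /ɒ/ (silent h) — a vowel sound.
So the article is *an*: This is an honor.

an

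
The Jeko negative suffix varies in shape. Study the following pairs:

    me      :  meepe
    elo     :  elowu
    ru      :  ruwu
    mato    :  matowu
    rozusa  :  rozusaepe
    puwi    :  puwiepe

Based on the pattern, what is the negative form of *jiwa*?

jiwaepe

The alternation tracks the last vowel of the stem — -wu when the last vowel of the stem is a rounded vowel (*elo*, *ru*, *mato*); -epe when the last vowel of the stem is an unrounded vowel (*me*, *rozusa*, *puwi*).
*jiwa*: last vowel = /a/, an unrounded vowel → -epe → *jiwaepe*.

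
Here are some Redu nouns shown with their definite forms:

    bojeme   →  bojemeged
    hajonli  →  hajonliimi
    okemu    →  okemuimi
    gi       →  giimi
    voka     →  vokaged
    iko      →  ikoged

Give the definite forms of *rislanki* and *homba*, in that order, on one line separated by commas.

rislankiimi, hombaged

The suffix is conditioned by the last vowel: -imi when the last vowel of the stem is a high vowel (*hajonli*, *okemu*, *gi*); -ged when the last vowel of the stem is a non-high vowel (*bojeme*, *voka*, *iko*).
*rislanki*: last vowel = /i/, a high vowel → -imi → *rislankiimi*.
The last vowel of *homba* is /a/, which is a non-high vowel, so the suffix is -ged, giving *hombaged*.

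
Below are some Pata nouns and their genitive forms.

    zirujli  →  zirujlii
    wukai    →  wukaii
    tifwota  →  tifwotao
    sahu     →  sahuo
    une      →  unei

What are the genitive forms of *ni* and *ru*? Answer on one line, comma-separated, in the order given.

nii, ruo

The suffix is conditioned by the last vowel: -i when the last vowel of the stem is a front vowel (*zirujli*, *wukai*, *une*); -o when the last vowel of the stem is a back vowel (*tifwota*, *sahu*).
Since the last vowel of *ni* is /i/ (a front vowel), it takes -i, giving *nii*.
*ru* — last vowel /u/ (a back vowel) → -o → *ruo*.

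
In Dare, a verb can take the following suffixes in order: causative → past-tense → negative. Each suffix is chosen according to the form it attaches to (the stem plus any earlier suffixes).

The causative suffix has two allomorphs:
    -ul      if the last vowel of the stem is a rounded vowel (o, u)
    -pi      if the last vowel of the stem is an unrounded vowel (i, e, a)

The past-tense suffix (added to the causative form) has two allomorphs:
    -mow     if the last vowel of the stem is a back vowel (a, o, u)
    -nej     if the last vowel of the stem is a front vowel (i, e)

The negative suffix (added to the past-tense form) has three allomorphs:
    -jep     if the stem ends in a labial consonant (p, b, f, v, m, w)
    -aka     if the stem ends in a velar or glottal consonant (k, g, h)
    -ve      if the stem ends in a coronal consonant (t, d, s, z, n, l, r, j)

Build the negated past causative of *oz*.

ozulmowjep

Since the last vowel of *oz* is /o/ (a rounded vowel), it takes -ul, giving *ozul*.
The causative form *ozul*: last vowel = /u/, a back vowel → -mow → *ozulmow*.
The final consonant of the past-tense form *ozulmow* is /w/, which is labial, so the negative suffix is -jep, giving *ozulmowjep*.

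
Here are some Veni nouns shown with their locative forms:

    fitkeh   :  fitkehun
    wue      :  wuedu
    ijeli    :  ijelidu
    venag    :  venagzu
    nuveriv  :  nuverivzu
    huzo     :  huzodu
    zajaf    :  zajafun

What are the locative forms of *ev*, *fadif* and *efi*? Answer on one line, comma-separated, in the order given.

The suffix is conditioned by the final sound: -un when the stem ends in a voiceless consonant (*fitkeh*, *zajaf*); -zu when the stem ends in a voiced consonant (*venag*, *nuveriv*); -du when the stem ends in a vowel (*wue*, *ijeli*, *huzo*).
The final sound of *ev* is /v/, which is a voiced consonant, so the suffix is -zu, giving *evzu*.
*fadif*: final sound = /f/, a voiceless consonant → -un → *fadifun*.
The final sound of *efi* is /i/, which is a vowel, so the suffix is -du, giving *efidu*.

evzu, fadifun, efidu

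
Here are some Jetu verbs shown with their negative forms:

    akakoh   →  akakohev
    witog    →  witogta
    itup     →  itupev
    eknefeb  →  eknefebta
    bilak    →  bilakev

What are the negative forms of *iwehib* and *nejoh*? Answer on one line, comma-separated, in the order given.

The alternation tracks the final consonant of the stem — -ev when the stem ends in a voiceless consonant (*akakoh*, *itup*, *bilak*); -ta when the stem ends in a voiced consonant (*witog*, *eknefeb*).
*iwehib*: final consonant = /b/, voiced → -ta → *iwehibta*.
Since the final consonant of *nejoh* is /h/ (voiceless), it takes -ev, giving *nejohev*.

iwehibta, nejohev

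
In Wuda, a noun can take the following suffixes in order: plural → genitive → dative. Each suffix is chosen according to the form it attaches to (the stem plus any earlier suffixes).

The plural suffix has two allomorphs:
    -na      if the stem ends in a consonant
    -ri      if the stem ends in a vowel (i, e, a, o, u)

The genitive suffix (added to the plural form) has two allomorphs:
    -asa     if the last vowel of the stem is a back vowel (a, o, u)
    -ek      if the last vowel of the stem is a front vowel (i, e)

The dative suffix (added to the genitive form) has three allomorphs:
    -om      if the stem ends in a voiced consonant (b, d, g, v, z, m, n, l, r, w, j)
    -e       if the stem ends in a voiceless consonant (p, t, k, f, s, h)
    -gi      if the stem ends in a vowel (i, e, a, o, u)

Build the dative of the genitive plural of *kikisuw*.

kikisuwnaasagi

*kikisuw*: final sound = /w/, a consonant → -na → *kikisuwna*.
Since the last vowel of the plural form *kikisuwna* is /a/ (a back vowel), it takes -asa, giving *kikisuwnaasa*.
The genitive form *kikisuwnaasa* — final sound /a/ (a vowel) → -gi → *kikisuwnaasagi*.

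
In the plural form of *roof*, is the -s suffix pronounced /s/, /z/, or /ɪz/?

/s/

The stem *roof* ends in a voiceless non-sibilant consonant.
The plural suffix surfaces as /ɪz/ after sibilants, /s/ after other voiceless consonants, and /z/ after other voiced sounds.
So the plural -s on *roof* is pronounced /s/.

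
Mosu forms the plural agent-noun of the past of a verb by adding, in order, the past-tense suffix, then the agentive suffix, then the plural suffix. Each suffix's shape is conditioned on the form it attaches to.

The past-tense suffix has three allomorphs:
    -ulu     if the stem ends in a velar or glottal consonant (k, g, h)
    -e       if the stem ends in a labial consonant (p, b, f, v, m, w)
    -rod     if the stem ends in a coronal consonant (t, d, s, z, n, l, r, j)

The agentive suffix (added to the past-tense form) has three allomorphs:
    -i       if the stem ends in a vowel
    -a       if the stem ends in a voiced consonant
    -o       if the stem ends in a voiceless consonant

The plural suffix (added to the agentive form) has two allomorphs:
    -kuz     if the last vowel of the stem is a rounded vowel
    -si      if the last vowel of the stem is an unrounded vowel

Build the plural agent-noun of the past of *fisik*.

The final consonant of *fisik* is /k/, which is velar/glottal, so the past-tense suffix is -ulu, giving *fisikulu*.
The final sound of the past-tense form *fisikulu* is /u/, which is a vowel, so the agentive suffix is -i, giving *fisikului*.
The agentive form *fisikului* — last vowel /i/ (an unrounded vowel) → -si → *fisikuluisi*.

fisikuluisi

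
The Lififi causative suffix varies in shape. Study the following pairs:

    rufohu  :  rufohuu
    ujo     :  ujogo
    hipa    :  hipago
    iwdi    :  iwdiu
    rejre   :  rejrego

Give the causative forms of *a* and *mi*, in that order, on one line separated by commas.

ago, miu

The alternation tracks the last vowel of the stem — -u when the last vowel of the stem is a high vowel (*rufohu*, *iwdi*); -go when the last vowel of the stem is a non-high vowel (*ujo*, *hipa*, *rejre*).
*a*: last vowel = /a/, a non-high vowel → -go → *ago*.
The last vowel of *mi* is /i/, which is a high vowel, so the suffix is -u, giving *miu*.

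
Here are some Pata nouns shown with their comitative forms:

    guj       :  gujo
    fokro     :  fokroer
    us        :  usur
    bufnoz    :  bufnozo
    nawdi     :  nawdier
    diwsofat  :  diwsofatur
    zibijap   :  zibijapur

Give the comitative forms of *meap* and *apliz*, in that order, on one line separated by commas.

The alternation tracks the final sound of the stem — -ur when the stem ends in a voiceless consonant (*us*, *diwsofat*, *zibijap*); -o when the stem ends in a voiced consonant (*guj*, *bufnoz*); -er when the stem ends in a vowel (*fokro*, *nawdi*).
*meap* — final sound /p/ (a voiceless consonant) → -ur → *meapur*.
*apliz* — final sound /z/ (a voiced consonant) → -o → *aplizo*.

meapur, aplizo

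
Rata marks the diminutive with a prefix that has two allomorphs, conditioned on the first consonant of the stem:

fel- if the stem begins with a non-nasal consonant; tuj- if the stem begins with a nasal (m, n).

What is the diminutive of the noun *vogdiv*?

The first consonant of *vogdiv* is /v/, which is non-nasal, so the prefix is fel-, giving *felvogdiv*.

felvogdiv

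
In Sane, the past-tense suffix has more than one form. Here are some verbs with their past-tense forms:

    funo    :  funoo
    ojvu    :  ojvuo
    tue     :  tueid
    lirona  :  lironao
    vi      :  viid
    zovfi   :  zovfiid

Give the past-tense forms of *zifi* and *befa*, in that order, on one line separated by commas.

The pattern is front/back vowel harmony: -id when the last vowel of the stem is a front vowel (*tue*, *vi*, *zovfi*); -o when the last vowel of the stem is a back vowel (*funo*, *ojvu*, *lirona*).
The last vowel of *zifi* is /i/, which is a front vowel, so the suffix is -id, giving *zifiid*.
*befa* — last vowel /a/ (a back vowel) → -o → *befao*.

zifiid, befao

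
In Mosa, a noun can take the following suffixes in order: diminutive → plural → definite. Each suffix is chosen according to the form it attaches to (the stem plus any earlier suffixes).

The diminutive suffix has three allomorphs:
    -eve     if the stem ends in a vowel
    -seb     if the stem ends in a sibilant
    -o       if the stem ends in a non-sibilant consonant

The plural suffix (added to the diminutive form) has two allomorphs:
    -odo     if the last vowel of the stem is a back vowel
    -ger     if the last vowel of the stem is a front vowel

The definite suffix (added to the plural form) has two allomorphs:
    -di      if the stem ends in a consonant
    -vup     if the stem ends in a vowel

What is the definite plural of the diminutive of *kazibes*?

*kazibes* — final sound /s/ (a sibilant) → -seb → *kazibesseb*.
The diminutive form *kazibesseb*: last vowel = /e/, a front vowel → -ger → *kazibessebger*.
The plural form *kazibessebger* — final sound /r/ (a consonant) → -di → *kazibessebgerdi*.

kazibessebgerdi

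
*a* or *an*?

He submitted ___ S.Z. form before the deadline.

an

The indefinite article is chosen by the initial *sound* of the following word, not its spelling.
The initialism *S.Z.* is read letter by letter; the first letter, S, is pronounced /ɛs/, which begins with a vowel sound.
So the article is *an*: He submitted an S.Z. form before the deadline.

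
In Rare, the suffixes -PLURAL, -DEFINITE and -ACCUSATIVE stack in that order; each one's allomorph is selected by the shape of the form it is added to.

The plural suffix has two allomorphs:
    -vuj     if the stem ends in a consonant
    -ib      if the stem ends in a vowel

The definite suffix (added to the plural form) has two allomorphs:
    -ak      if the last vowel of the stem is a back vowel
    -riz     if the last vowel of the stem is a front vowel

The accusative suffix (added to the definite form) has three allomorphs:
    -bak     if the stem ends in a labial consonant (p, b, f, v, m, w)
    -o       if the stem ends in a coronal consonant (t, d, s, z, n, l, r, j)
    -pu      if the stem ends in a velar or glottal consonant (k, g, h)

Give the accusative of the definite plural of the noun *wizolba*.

wizolbaibrizo

Since the final sound of *wizolba* is /a/ (a vowel), it takes -ib, giving *wizolbaib*.
The plural form *wizolbaib*: last vowel = /i/, a front vowel → -riz → *wizolbaibriz*.
The definite form *wizolbaibriz*: final consonant = /z/, coronal → -o → *wizolbaibrizo*.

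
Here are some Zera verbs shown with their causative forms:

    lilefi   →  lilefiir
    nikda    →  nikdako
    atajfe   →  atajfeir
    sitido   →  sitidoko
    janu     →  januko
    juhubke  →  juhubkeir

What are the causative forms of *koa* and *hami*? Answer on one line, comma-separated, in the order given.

koako, hamiir

The alternation tracks the last vowel of the stem — -ir when the last vowel of the stem is a front vowel (*lilefi*, *atajfe*, *juhubke*); -ko when the last vowel of the stem is a back vowel (*nikda*, *sitido*, *janu*).
*koa* — last vowel /a/ (a back vowel) → -ko → *koako*.
*hami*: last vowel = /i/, a front vowel → -ir → *hamiir*.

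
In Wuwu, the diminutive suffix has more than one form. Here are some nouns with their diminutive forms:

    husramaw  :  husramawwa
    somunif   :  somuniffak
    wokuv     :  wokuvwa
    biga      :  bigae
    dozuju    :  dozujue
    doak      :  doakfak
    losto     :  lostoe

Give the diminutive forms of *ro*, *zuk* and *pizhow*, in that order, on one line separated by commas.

roe, zukfak, pizhowwa

Looking at the final sound of each stem: -fak when the stem ends in a voiceless consonant (*somunif*, *doak*); -wa when the stem ends in a voiced consonant (*husramaw*, *wokuv*); -e when the stem ends in a vowel (*biga*, *dozuju*, *losto*).
*ro*: final sound = /o/, a vowel → -e → *roe*.
*zuk* — final sound /k/ (a voiceless consonant) → -fak → *zukfak*.
*pizhow* — final sound /w/ (a voiced consonant) → -wa → *pizhowwa*.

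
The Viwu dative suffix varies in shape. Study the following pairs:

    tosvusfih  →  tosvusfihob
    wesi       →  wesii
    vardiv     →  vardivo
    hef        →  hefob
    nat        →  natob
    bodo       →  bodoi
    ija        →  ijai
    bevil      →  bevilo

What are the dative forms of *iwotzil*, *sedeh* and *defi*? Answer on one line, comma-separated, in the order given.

iwotzilo, sedehob, defii

The alternation tracks the final sound of the stem — -ob when the stem ends in a voiceless consonant (*tosvusfih*, *hef*, *nat*); -o when the stem ends in a voiced consonant (*vardiv*, *bevil*); -i when the stem ends in a vowel (*wesi*, *bodo*, *ija*).
*iwotzil*: final sound = /l/, a voiced consonant → -o → *iwotzilo*.
Since the final sound of *sedeh* is /h/ (a voiceless consonant), it takes -ob, giving *sedehob*.
*defi* — final sound /i/ (a vowel) → -i → *defii*.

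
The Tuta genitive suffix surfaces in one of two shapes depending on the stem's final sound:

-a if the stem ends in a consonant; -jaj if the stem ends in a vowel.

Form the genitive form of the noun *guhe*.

guhejaj

*guhe* — final sound /e/ (a vowel) → -jaj → *guhejaj*.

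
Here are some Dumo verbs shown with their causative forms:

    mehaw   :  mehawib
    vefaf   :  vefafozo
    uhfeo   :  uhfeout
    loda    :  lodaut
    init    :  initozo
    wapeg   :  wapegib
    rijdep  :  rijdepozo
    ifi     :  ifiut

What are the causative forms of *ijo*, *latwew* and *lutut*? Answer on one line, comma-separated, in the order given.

ijout, latwewib, lututozo

The suffix is conditioned by the final sound: -ozo when the stem ends in a voiceless consonant (*vefaf*, *init*, *rijdep*); -ib when the stem ends in a voiced consonant (*mehaw*, *wapeg*); -ut when the stem ends in a vowel (*uhfeo*, *loda*, *ifi*).
*ijo* — final sound /o/ (a vowel) → -ut → *ijout*.
Since the final sound of *latwew* is /w/ (a voiced consonant), it takes -ib, giving *latwewib*.
*lutut*: final sound = /t/, a voiceless consonant → -ozo → *lututozo*.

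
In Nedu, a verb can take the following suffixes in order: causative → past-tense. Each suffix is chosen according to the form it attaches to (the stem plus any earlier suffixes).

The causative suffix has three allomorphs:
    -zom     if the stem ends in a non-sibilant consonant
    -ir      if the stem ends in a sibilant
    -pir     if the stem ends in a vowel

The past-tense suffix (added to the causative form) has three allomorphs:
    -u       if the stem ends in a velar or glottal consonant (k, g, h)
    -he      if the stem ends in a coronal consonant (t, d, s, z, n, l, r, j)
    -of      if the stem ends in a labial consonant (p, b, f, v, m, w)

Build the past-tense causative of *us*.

usirhe

*us* — final sound /s/ (a sibilant) → -ir → *usir*.
Since the final consonant of the causative form *usir* is /r/ (coronal), it takes -he, giving *usirhe*.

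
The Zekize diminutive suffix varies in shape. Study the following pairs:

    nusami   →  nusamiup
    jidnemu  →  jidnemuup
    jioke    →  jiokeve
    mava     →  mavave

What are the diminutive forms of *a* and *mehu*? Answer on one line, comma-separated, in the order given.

ave, mehuup

The pattern is height harmony: -up when the last vowel of the stem is a high vowel (*nusami*, *jidnemu*); -ve when the last vowel of the stem is a non-high vowel (*jioke*, *mava*).
*a* — last vowel /a/ (a non-high vowel) → -ve → *ave*.
The last vowel of *mehu* is /u/, which is a high vowel, so the suffix is -up, giving *mehuup*.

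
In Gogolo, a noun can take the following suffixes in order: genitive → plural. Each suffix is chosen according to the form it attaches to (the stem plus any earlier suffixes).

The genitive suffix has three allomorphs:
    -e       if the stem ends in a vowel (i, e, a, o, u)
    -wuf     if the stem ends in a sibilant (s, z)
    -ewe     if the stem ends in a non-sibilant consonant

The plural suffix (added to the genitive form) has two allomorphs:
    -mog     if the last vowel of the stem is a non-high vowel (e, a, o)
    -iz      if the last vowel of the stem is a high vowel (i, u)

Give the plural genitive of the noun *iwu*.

iwuemog

*iwu* — final sound /u/ (a vowel) → -e → *iwue*.
Since the last vowel of the genitive form *iwue* is /e/ (a non-high vowel), it takes -mog, giving *iwuemog*.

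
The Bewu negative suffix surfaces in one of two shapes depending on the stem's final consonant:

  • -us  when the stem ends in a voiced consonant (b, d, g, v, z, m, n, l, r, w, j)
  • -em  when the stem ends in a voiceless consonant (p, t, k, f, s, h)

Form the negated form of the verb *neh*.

*neh* — final consonant /h/ (voiceless) → -em → *nehem*.

nehem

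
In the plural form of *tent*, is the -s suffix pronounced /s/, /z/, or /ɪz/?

/s/

The stem *tent* ends in a voiceless non-sibilant consonant.
The plural suffix surfaces as /ɪz/ after sibilants, /s/ after other voiceless consonants, and /z/ after other voiced sounds.
So the plural -s on *tent* is pronounced /s/.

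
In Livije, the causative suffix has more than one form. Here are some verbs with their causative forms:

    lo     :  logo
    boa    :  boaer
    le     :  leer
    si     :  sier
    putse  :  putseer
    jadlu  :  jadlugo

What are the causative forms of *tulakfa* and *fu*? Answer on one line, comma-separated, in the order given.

tulakfaer, fugo

The pattern is rounding harmony: -go when the last vowel of the stem is a rounded vowel (*lo*, *jadlu*); -er when the last vowel of the stem is an unrounded vowel (*boa*, *le*, *si*, *putse*).
*tulakfa* — last vowel /a/ (an unrounded vowel) → -er → *tulakfaer*.
Since the last vowel of *fu* is /u/ (a rounded vowel), it takes -go, giving *fugo*.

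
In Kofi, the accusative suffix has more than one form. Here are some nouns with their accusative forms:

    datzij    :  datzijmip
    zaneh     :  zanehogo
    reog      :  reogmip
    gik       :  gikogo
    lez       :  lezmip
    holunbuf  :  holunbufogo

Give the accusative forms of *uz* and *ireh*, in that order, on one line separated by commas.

uzmip, irehogo

Looking at the final consonant of each stem: -ogo when the stem ends in a voiceless consonant (*zaneh*, *gik*, *holunbuf*); -mip when the stem ends in a voiced consonant (*datzij*, *reog*, *lez*).
Since the final consonant of *uz* is /z/ (voiced), it takes -mip, giving *uzmip*.
*ireh*: final consonant = /h/, voiceless → -ogo → *irehogo*.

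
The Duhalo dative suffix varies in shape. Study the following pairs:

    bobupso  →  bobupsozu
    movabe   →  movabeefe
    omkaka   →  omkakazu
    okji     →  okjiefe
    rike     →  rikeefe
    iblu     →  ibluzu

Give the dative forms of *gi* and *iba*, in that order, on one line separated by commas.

giefe, ibazu

The alternation tracks the last vowel of the stem — -efe when the last vowel of the stem is a front vowel (*movabe*, *okji*, *rike*); -zu when the last vowel of the stem is a back vowel (*bobupso*, *omkaka*, *iblu*).
The last vowel of *gi* is /i/, which is a front vowel, so the suffix is -efe, giving *giefe*.
Since the last vowel of *iba* is /a/ (a back vowel), it takes -zu, giving *ibazu*.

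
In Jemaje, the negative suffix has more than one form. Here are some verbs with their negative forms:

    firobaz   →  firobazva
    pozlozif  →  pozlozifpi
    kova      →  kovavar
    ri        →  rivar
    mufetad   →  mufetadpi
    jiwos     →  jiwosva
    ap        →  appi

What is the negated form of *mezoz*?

The alternation tracks the final sound of the stem — -va when the stem ends in a sibilant (*firobaz*, *jiwos*); -pi when the stem ends in a non-sibilant consonant (*pozlozif*, *mufetad*, *ap*); -var when the stem ends in a vowel (*kova*, *ri*).
*mezoz* — final sound /z/ (a sibilant) → -va → *mezozva*.

mezozva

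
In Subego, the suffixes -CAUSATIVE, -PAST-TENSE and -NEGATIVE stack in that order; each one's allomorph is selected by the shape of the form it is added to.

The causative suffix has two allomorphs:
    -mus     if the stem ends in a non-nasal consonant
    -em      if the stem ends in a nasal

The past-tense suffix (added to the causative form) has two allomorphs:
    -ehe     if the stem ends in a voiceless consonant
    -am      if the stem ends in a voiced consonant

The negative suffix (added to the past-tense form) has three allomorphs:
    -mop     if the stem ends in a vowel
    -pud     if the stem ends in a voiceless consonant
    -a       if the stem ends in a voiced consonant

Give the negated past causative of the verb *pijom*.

pijomemama

The final consonant of *pijom* is /m/, which is a nasal, so the causative suffix is -em, giving *pijomem*.
The causative form *pijomem* — final consonant /m/ (voiced) → -am → *pijomemam*.
The final sound of the past-tense form *pijomemam* is /m/, which is a voiced consonant, so the negative suffix is -a, giving *pijomemama*.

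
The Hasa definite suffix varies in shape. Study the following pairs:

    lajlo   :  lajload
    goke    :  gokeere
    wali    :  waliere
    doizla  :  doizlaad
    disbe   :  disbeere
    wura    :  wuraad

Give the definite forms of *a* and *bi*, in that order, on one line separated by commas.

The alternation tracks the last vowel of the stem — -ere when the last vowel of the stem is a front vowel (*goke*, *wali*, *disbe*); -ad when the last vowel of the stem is a back vowel (*lajlo*, *doizla*, *wura*).
Since the last vowel of *a* is /a/ (a back vowel), it takes -ad, giving *aad*.
Since the last vowel of *bi* is /i/ (a front vowel), it takes -ere, giving *biere*.

aad, biere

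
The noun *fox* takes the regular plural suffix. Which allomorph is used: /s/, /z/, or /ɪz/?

/ɪz/

The stem *fox* ends in a sibilant (/s, z, ʃ, ʒ, tʃ, dʒ/).
The plural suffix surfaces as /ɪz/ after sibilants, /s/ after other voiceless consonants, and /z/ after other voiced sounds.
So the plural -s on *fox* is pronounced /ɪz/.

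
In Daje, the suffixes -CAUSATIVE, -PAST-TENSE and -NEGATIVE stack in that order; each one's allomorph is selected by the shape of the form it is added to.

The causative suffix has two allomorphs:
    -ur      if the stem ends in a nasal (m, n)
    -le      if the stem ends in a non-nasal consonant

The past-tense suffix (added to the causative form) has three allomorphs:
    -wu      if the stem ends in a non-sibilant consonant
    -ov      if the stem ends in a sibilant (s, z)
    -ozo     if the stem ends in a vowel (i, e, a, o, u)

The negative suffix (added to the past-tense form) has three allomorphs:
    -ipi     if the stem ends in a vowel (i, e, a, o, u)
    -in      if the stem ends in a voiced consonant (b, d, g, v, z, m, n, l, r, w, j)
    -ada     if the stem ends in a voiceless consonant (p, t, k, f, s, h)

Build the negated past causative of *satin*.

satinurwuipi

The final consonant of *satin* is /n/, which is a nasal, so the causative suffix is -ur, giving *satinur*.
The causative form *satinur* — final sound /r/ (a non-sibilant consonant) → -wu → *satinurwu*.
Since the final sound of the past-tense form *satinurwu* is /u/ (a vowel), it takes -ipi, giving *satinurwuipi*.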